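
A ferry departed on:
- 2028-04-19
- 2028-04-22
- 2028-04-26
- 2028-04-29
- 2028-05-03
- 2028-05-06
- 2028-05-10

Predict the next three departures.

2028-05-13, 2028-05-17, 2028-05-20

Every event lands on a Wednesday or Saturday (gaps cycle 3, 4, 3, 4, 3, 4).
So the schedule is: every Wednesday and Saturday.
Next Saturday: 2028-05-13.
The following Wednesday is 2028-05-17.
The following Saturday is 2028-05-20.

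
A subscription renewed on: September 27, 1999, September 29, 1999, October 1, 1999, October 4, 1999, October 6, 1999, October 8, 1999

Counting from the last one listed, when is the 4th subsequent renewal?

October 18, 1999

Gaps: 2, 2, 3, 2, 2 days — not constant, but cyclic with period 3.
The events fall on every Monday, Wednesday and Friday.
The following Monday is October 11, 1999.
Next Wednesday: October 13, 1999.
Next Friday: October 15, 1999.
The following Monday is October 18, 1999.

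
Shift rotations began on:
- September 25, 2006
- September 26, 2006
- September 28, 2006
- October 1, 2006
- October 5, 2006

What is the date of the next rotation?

Intervals are 1, 2, 3, 4 days — an arithmetic progression with common difference 1.
Next gap: 5 days. October 5, 2006 + 5 days = October 10, 2006.

October 10, 2006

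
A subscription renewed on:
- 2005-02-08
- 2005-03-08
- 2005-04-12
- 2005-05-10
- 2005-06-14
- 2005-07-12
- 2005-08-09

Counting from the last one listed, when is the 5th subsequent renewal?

All dates are Tuesdays, 28, 35, 28, 35, 28, 28 days apart.
Specifically, the 2nd Tuesday of each month.
2nd Tuesday of September 2005: 2005-09-13.
2nd Tuesday of October 2005: 2005-10-11.
2nd Tuesday of November 2005: 2005-11-08.
December 2005 — 2nd Tuesday is 2005-12-13.
2nd Tuesday of January 2006: 2006-01-10.

2006-01-10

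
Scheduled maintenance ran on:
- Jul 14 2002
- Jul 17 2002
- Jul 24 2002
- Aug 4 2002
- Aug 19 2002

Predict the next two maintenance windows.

Sep 7 2002, Sep 30 2002

Intervals are 3, 7, 11, 15 days — an arithmetic progression with common difference 4.
Next gap: 19 days. Aug 19 2002 + 19 days = Sep 7 2002.
Next gap: 23 days. Sep 7 2002 + 23 days = Sep 30 2002.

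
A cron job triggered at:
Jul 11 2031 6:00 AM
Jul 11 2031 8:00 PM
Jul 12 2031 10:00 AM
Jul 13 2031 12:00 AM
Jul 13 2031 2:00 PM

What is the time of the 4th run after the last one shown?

Jul 15 2031 10:00 PM

Spacing: 14, 14, 14, 14 h — constant 14 h.
Jul 13 2031 2:00 PM + 14 h = Jul 14 2031 4:00 AM.
Jul 14 2031 4:00 AM + 14 h = Jul 14 2031 6:00 PM.
Jul 14 2031 6:00 PM + 14 h = Jul 15 2031 8:00 AM.
Jul 15 2031 8:00 AM + 14 h = Jul 15 2031 10:00 PM.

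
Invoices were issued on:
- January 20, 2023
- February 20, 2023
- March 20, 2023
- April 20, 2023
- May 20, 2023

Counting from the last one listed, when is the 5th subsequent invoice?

October 20, 2023

The day-of-month is always 20 (31, 28, 31, 30 days between events).
So this recurs on the 20th of each month.
Next: June 2023 → June 20, 2023.
July 2023: July 20, 2023.
Next: August 2023 → August 20, 2023.
Next: September 2023 → September 20, 2023.
October 2023: October 20, 2023.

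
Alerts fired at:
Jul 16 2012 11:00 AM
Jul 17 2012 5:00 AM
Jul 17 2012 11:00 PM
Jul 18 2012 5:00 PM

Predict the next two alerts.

Jul 19 2012 11:00 AM, Jul 20 2012 5:00 AM

Gaps: 18, 18, 18 hours — each event is 18 hours after the previous one.
Jul 18 2012 5:00 PM + 18 h = Jul 19 2012 11:00 AM.
Jul 19 2012 11:00 AM + 18 h = Jul 20 2012 5:00 AM.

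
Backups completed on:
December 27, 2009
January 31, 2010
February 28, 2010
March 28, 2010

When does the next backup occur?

All Sundays; the gaps (35, 28, 28) vary with month length.
This is the last Sunday of each month.
Last Sunday of April 2010: April 25, 2010.

April 25, 2010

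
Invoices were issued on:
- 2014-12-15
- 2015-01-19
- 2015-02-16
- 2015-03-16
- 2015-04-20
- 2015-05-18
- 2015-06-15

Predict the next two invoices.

Gaps: 35, 28, 28, 35, 28, 28 days — a mix of 28 and 35. Every date is a Monday.
Each is the 3rd Monday of its month.
3rd Monday of July 2015: 2015-07-20.
August 2015 — 3rd Monday is 2015-08-17.

2015-07-20, 2015-08-17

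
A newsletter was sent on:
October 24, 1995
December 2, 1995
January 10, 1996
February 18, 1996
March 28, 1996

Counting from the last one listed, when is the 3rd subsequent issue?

July 23, 1996

Gaps between consecutive events: 39, 39, 39, 39 days — a constant 39-day interval.
March 28, 1996 + 39 days = May 6, 1996.
May 6, 1996 + 39 days = June 14, 1996.
June 14, 1996 + 39 days = July 23, 1996.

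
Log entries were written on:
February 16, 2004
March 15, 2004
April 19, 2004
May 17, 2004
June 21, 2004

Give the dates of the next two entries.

All dates are Mondays, 28, 35, 28, 35 days apart.
Specifically, the 3rd Monday of each month.
3rd Monday of July 2004: July 19, 2004.
3rd Monday of August 2004: August 16, 2004.

July 19, 2004; August 16, 2004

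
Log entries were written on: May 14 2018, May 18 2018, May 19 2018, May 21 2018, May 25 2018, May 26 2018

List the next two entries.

Every event lands on a Monday or Friday or Saturday (gaps cycle 4, 1, 2, 4, 1).
So the schedule is: every Monday, Friday and Saturday.
The following Monday is May 28 2018.
Next Friday: Jun 1 2018.

May 28 2018, Jun 1 2018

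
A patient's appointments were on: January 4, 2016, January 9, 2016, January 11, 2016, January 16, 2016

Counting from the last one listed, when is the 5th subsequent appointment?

Gaps: 5, 2, 5 days — not constant, but cyclic with period 2.
The events fall on every Monday and Saturday.
The following Monday is January 18, 2016.
The following Saturday is January 23, 2016.
Next Monday: January 25, 2016.
Next Saturday: January 30, 2016.
Next Monday: February 1, 2016.

February 1, 2016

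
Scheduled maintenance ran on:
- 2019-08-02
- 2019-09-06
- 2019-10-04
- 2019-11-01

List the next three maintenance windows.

2019-12-06, 2020-01-03, 2020-02-07

All dates are Fridays, 35, 28, 28 days apart.
Specifically, the 1st Friday of each month.
December 2019 — 1st Friday is 2019-12-06.
1st Friday of January 2020: 2020-01-03.
1st Friday of February 2020: 2020-02-07.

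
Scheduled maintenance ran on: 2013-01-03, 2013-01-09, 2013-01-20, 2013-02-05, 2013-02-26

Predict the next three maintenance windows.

Intervals are 6, 11, 16, 21 days — an arithmetic progression with common difference 5.
Next gap: 26 days. 2013-02-26 + 26 days = 2013-03-24.
Next gap: 31 days. 2013-03-24 + 31 days = 2013-04-24.
Next gap: 36 days. 2013-04-24 + 36 days = 2013-05-30.

2013-03-24, 2013-04-24, 2013-05-30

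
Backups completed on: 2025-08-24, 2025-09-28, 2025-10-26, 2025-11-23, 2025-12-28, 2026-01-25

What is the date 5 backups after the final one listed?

All dates are Sundays, 35, 28, 28, 35, 28 days apart.
Specifically, the 4th Sunday of each month.
4th Sunday of February 2026: 2026-02-22.
4th Sunday of March 2026: 2026-03-22.
April 2026 — 4th Sunday is 2026-04-26.
4th Sunday of May 2026: 2026-05-24.
June 2026 — 4th Sunday is 2026-06-28.

2026-06-28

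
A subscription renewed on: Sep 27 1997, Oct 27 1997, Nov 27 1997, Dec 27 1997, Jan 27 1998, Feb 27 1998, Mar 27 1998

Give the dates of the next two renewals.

Each date is the 27th; the gaps (30, 31, 30, 31, 31, 28) track the month lengths.
The rule is the 27th of each month.
April 1998: Apr 27 1998.
May 1998: May 27 1998.

Apr 27 1998, May 27 1998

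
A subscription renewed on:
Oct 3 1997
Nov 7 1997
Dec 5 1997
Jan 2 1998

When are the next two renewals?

All dates are Fridays, 35, 28, 28 days apart.
Specifically, the 1st Friday of each month.
February 1998 — 1st Friday is Feb 6 1998.
March 1998 — 1st Friday is Mar 6 1998.

Feb 6 1998, Mar 6 1998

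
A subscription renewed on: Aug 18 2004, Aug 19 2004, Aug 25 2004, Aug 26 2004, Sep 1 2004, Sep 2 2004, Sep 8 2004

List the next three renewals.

The gap pattern 1, 6, 1, 6, 1, 6 repeats every 2 events.
These are the Wednesdays and Thursdays of each week.
The following Thursday is Sep 9 2004.
The following Wednesday is Sep 15 2004.
Next Thursday: Sep 16 2004.

Sep 9 2004, Sep 15 2004, Sep 16 2004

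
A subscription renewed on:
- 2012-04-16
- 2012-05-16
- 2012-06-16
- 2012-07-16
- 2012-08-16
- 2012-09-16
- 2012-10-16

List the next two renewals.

Each date is the 16th; the gaps (30, 31, 30, 31, 31, 30) track the month lengths.
The rule is the 16th of each month.
November 2012: 2012-11-16.
December 2012: 2012-12-16.

2012-11-16, 2012-12-16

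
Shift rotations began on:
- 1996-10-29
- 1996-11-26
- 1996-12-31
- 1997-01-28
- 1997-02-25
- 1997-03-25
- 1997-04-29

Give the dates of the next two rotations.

1997-05-27, 1997-06-24

These are Tuesdays with 28, 35, 28, 28, 28, 35-day gaps.
Each is the final Tuesday of its month — 1996-10-29 is past the 28th, so '4th Tuesday' doesn't fit.
Last Tuesday of May 1997: 1997-05-27.
Last Tuesday of June 1997: 1997-06-24.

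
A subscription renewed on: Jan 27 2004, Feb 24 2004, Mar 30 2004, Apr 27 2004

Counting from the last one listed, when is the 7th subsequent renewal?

These are Tuesdays with 28, 35, 28-day gaps.
Each is the final Tuesday of its month — Mar 30 2004 is past the 28th, so '4th Tuesday' doesn't fit.
Last Tuesday of May 2004: May 25 2004.
June 2004 ends with Tuesday Jun 29 2004.
Last Tuesday of July 2004: Jul 27 2004.
Last Tuesday of August 2004: Aug 31 2004.
September 2004 ends with Tuesday Sep 28 2004.
October 2004 ends with Tuesday Oct 26 2004.
Last Tuesday of November 2004: Nov 30 2004.

Nov 30 2004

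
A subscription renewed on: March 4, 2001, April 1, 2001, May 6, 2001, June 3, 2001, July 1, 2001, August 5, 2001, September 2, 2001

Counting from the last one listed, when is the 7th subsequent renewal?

April 7, 2002

All dates are Sundays, 28, 35, 28, 28, 35, 28 days apart.
Specifically, the 1st Sunday of each month.
October 2001 — 1st Sunday is October 7, 2001.
1st Sunday of November 2001: November 4, 2001.
1st Sunday of December 2001: December 2, 2001.
1st Sunday of January 2002: January 6, 2002.
February 2002 — 1st Sunday is February 3, 2002.
1st Sunday of March 2002: March 3, 2002.
1st Sunday of April 2002: April 7, 2002.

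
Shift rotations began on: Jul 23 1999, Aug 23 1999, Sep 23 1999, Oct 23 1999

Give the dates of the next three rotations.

The day-of-month is always 23 (31, 31, 30 days between events).
So this recurs on the 23rd of each month.
Next: November 1999 → Nov 23 1999.
Next: December 1999 → Dec 23 1999.
Next: January 2000 → Jan 23 2000.

Nov 23 1999, Dec 23 1999, Jan 23 2000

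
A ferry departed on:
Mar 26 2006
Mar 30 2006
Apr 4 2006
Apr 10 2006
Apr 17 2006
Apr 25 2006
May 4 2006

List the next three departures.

Gaps: 4, 5, 6, 7, 8, 9 days — each gap is 1 larger than the previous one.
Next gap: 10 days. May 4 2006 + 10 days = May 14 2006.
Next gap: 11 days. May 14 2006 + 11 days = May 25 2006.
Next gap: 12 days. May 25 2006 + 12 days = Jun 6 2006.

May 14 2006, May 25 2006, Jun 6 2006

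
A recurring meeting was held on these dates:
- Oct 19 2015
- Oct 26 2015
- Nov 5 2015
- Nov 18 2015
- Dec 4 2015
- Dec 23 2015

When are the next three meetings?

Gaps: 7, 10, 13, 16, 19 days — each gap is 3 larger than the previous one.
Next gap: 22 days. Dec 23 2015 + 22 days = Jan 14 2016.
Next gap: 25 days. Jan 14 2016 + 25 days = Feb 8 2016.
Next gap: 28 days. Feb 8 2016 + 28 days = Mar 7 2016.

Jan 14 2016, Feb 8 2016, Mar 7 2016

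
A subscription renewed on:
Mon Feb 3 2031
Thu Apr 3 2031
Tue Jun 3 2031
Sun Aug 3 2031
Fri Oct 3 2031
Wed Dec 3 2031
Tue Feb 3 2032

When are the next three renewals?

Gaps: 59, 61, 61, 61, 61, 62 days — not constant. Every event is on the 3rd of the month.
Pattern: the 3rd of every 2 months.
Next: April 2032 → Sat Apr 3 2032.
Next: June 2032 → Thu Jun 3 2032.
Next: August 2032 → Tue Aug 3 2032.

Sat Apr 3 2032, Thu Jun 3 2032, Tue Aug 3 2032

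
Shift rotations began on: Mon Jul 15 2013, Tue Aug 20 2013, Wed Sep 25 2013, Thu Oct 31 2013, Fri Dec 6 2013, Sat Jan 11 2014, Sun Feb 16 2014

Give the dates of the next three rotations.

Mon Mar 24 2014, Tue Apr 29 2014, Wed Jun 4 2014

Every event comes 36 days after the last (36, 36, 36, 36, 36, 36).
Sun Feb 16 2014 + 36 days = Mon Mar 24 2014.
Mon Mar 24 2014 + 36 days = Tue Apr 29 2014.
Tue Apr 29 2014 + 36 days = Wed Jun 4 2014.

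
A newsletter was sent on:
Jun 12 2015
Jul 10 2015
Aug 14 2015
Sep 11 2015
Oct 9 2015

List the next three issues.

Gaps: 28, 35, 28, 28 days — a mix of 28 and 35. Every date is a Friday.
Each is the 2nd Friday of its month.
2nd Friday of November 2015: Nov 13 2015.
December 2015 — 2nd Friday is Dec 11 2015.
January 2016 — 2nd Friday is Jan 8 2016.

Nov 13 2015, Dec 11 2015, Jan 8 2016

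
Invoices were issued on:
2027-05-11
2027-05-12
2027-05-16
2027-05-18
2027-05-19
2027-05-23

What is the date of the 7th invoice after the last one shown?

Gaps: 1, 4, 2, 1, 4 days — not constant, but cyclic with period 3.
The events fall on every Tuesday, Wednesday and Sunday.
Next Tuesday: 2027-05-25.
The following Wednesday is 2027-05-26.
The following Sunday is 2027-05-30.
Next Tuesday: 2027-06-01.
The following Wednesday is 2027-06-02.
The following Sunday is 2027-06-06.
The following Tuesday is 2027-06-08.

2027-06-08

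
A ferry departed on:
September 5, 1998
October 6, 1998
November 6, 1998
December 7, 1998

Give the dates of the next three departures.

January 7, 1999; February 7, 1999; March 10, 1999

Gaps between consecutive events: 31, 31, 31 days — a constant 31-day interval.
December 7, 1998 + 31 days = January 7, 1999.
January 7, 1999 + 31 days = February 7, 1999.
February 7, 1999 + 31 days = March 10, 1999.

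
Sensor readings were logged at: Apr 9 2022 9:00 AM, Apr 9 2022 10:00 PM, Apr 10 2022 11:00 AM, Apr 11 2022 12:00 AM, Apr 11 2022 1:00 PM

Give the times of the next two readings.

Gaps: 13, 13, 13, 13 hours — each event is 13 hours after the previous one.
Apr 11 2022 1:00 PM + 13 h = Apr 12 2022 2:00 AM.
Apr 12 2022 2:00 AM + 13 h = Apr 12 2022 3:00 PM.

Apr 12 2022 2:00 AM, Apr 12 2022 3:00 PM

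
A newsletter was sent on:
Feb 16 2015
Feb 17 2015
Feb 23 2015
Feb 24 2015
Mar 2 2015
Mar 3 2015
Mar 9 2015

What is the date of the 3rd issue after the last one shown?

Mar 17 2015

Every event lands on a Monday or Tuesday (gaps cycle 1, 6, 1, 6, 1, 6).
So the schedule is: every Monday and Tuesday.
Next Tuesday: Mar 10 2015.
Next Monday: Mar 16 2015.
The following Tuesday is Mar 17 2015.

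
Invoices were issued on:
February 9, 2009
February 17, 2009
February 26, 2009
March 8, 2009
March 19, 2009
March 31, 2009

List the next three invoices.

Intervals are 8, 9, 10, 11, 12 days — an arithmetic progression with common difference 1.
Next gap: 13 days. March 31, 2009 + 13 days = April 13, 2009.
Next gap: 14 days. April 13, 2009 + 14 days = April 27, 2009.
Next gap: 15 days. April 27, 2009 + 15 days = May 12, 2009.

April 13, 2009; April 27, 2009; May 12, 2009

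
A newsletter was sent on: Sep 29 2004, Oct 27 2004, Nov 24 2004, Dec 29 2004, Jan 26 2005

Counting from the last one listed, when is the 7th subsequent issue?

Aug 31 2005

These are Wednesdays with 28, 28, 35, 28-day gaps.
Each is the final Wednesday of its month — Sep 29 2004 is past the 28th, so '4th Wednesday' doesn't fit.
February 2005 ends with Wednesday Feb 23 2005.
Last Wednesday of March 2005: Mar 30 2005.
April 2005 ends with Wednesday Apr 27 2005.
May 2005 ends with Wednesday May 25 2005.
June 2005 ends with Wednesday Jun 29 2005.
Last Wednesday of July 2005: Jul 27 2005.
August 2005 ends with Wednesday Aug 31 2005.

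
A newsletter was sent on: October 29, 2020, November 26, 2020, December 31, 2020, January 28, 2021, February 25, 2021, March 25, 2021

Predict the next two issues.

April 29, 2021; May 27, 2021

These are Thursdays with 28, 35, 28, 28, 28-day gaps.
Each is the final Thursday of its month — October 29, 2020 is past the 28th, so '4th Thursday' doesn't fit.
Last Thursday of April 2021: April 29, 2021.
May 2021 ends with Thursday May 27, 2021.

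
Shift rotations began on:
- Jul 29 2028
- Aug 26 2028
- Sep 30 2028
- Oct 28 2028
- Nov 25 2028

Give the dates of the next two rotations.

Every date is a Saturday; gaps 28, 35, 28, 28 days.
Each is the last Saturday of its month (at least one falls on the 29th or later, ruling out '4th Saturday').
Last Saturday of December 2028: Dec 30 2028.
Last Saturday of January 2029: Jan 27 2029.

Dec 30 2028, Jan 27 2029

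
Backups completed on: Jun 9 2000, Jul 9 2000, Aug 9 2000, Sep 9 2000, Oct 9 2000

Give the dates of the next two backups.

Nov 9 2000, Dec 9 2000

Each date is the 9th; the gaps (30, 31, 31, 30) track the month lengths.
The rule is the 9th of each month.
Next: November 2000 → Nov 9 2000.
Next: December 2000 → Dec 9 2000.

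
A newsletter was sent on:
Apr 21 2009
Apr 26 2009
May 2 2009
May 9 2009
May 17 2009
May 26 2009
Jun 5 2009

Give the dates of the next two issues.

Jun 16 2009, Jun 28 2009

Gaps: 5, 6, 7, 8, 9, 10 days — each gap is 1 larger than the previous one.
Next gap: 11 days. Jun 5 2009 + 11 days = Jun 16 2009.
Next gap: 12 days. Jun 16 2009 + 12 days = Jun 28 2009.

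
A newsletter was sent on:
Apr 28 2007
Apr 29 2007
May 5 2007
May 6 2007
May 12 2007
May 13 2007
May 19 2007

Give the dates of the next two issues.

May 20 2007, May 26 2007

The gap pattern 1, 6, 1, 6, 1, 6 repeats every 2 events.
These are the Saturdays and Sundays of each week.
The following Sunday is May 20 2007.
The following Saturday is May 26 2007.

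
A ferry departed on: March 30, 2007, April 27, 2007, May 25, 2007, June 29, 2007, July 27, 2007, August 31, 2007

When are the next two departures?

All Fridays; the gaps (28, 28, 35, 28, 35) vary with month length.
This is the last Friday of each month.
September 2007 ends with Friday September 28, 2007.
October 2007 ends with Friday October 26, 2007.

September 28, 2007; October 26, 2007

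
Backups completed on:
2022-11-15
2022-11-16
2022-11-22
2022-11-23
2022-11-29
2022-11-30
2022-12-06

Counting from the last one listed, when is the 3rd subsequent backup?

Every event lands on a Tuesday or Wednesday (gaps cycle 1, 6, 1, 6, 1, 6).
So the schedule is: every Tuesday and Wednesday.
Next Wednesday: 2022-12-07.
Next Tuesday: 2022-12-13.
Next Wednesday: 2022-12-14.

2022-12-14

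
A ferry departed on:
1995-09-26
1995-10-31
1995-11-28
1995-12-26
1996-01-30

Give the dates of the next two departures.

1996-02-27, 1996-03-26

These are Tuesdays with 35, 28, 28, 35-day gaps.
Each is the final Tuesday of its month — 1995-10-31 is past the 28th, so '4th Tuesday' doesn't fit.
February 1996 ends with Tuesday 1996-02-27.
Last Tuesday of March 1996: 1996-03-26.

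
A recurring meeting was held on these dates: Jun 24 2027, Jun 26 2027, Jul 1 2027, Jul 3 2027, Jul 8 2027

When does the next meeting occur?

Jul 10 2027

Every event lands on a Thursday or Saturday (gaps cycle 2, 5, 2, 5).
So the schedule is: every Thursday and Saturday.
Next Saturday: Jul 10 2027.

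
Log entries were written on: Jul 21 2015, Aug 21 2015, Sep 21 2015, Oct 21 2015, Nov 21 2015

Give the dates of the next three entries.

Dec 21 2015, Jan 21 2016, Feb 21 2016

Each date is the 21st; the gaps (31, 31, 30, 31) track the month lengths.
The rule is the 21st of each month.
December 2015: Dec 21 2015.
January 2016: Jan 21 2016.
Next: February 2016 → Feb 21 2016.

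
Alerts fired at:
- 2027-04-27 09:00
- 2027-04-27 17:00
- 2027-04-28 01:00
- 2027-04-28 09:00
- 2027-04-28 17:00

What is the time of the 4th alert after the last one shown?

2027-04-30 01:00

Spacing: 8, 8, 8, 8 h — constant 8 h.
2027-04-28 17:00 + 8 h = 2027-04-29 01:00.
2027-04-29 01:00 + 8 h = 2027-04-29 09:00.
2027-04-29 09:00 + 8 h = 2027-04-29 17:00.
2027-04-29 17:00 + 8 h = 2027-04-30 01:00.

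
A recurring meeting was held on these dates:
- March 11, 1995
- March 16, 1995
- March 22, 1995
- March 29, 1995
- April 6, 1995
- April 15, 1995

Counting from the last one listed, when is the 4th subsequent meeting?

May 31, 1995

The spacing grows by 1 each time: 5, 6, 7, 8, 9 days.
Next gap: 10 days. April 15, 1995 + 10 days = April 25, 1995.
Next gap: 11 days. April 25, 1995 + 11 days = May 6, 1995.
Next gap: 12 days. May 6, 1995 + 12 days = May 18, 1995.
Next gap: 13 days. May 18, 1995 + 13 days = May 31, 1995.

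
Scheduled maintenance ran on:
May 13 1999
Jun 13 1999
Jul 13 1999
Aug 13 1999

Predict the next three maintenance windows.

Sep 13 1999, Oct 13 1999, Nov 13 1999

Gaps: 31, 30, 31 days — not constant. Every event is on the 13th of the month.
Pattern: the 13th of each month.
Next: September 1999 → Sep 13 1999.
Next: October 1999 → Oct 13 1999.
November 1999: Nov 13 1999.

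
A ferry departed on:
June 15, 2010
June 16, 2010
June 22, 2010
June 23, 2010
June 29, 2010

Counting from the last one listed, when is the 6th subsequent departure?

July 20, 2010

Every event lands on a Tuesday or Wednesday (gaps cycle 1, 6, 1, 6).
So the schedule is: every Tuesday and Wednesday.
The following Wednesday is June 30, 2010.
Next Tuesday: July 6, 2010.
Next Wednesday: July 7, 2010.
Next Tuesday: July 13, 2010.
Next Wednesday: July 14, 2010.
Next Tuesday: July 20, 2010.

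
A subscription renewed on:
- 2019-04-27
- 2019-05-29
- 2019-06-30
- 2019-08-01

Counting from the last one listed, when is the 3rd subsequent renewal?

2019-11-05

The spacing is 32, 32, 32 days — always 32 days.
2019-08-01 + 32 days = 2019-09-02.
2019-09-02 + 32 days = 2019-10-04.
2019-10-04 + 32 days = 2019-11-05.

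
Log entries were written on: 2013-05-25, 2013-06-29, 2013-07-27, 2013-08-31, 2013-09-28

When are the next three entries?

2013-10-26, 2013-11-30, 2013-12-28

All Saturdays; the gaps (35, 28, 35, 28) vary with month length.
This is the last Saturday of each month.
Last Saturday of October 2013: 2013-10-26.
Last Saturday of November 2013: 2013-11-30.
Last Saturday of December 2013: 2013-12-28.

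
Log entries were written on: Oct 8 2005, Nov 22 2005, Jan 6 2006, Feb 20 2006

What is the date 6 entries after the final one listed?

Nov 17 2006

The spacing is 45, 45, 45 days — always 45 days.
Feb 20 2006 + 45 days = Apr 6 2006.
Apr 6 2006 + 45 days = May 21 2006.
May 21 2006 + 45 days = Jul 5 2006.
Jul 5 2006 + 45 days = Aug 19 2006.
Aug 19 2006 + 45 days = Oct 3 2006.
Oct 3 2006 + 45 days = Nov 17 2006.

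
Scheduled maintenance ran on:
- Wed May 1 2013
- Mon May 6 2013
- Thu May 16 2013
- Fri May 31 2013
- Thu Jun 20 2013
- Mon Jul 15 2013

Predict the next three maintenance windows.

The spacing grows by 5 each time: 5, 10, 15, 20, 25 days.
Next gap: 30 days. Mon Jul 15 2013 + 30 days = Wed Aug 14 2013.
Next gap: 35 days. Wed Aug 14 2013 + 35 days = Wed Sep 18 2013.
Next gap: 40 days. Wed Sep 18 2013 + 40 days = Mon Oct 28 2013.

Wed Aug 14 2013, Wed Sep 18 2013, Mon Oct 28 2013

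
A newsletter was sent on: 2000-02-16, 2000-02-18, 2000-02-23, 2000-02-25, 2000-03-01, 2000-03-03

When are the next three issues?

Gaps: 2, 5, 2, 5, 2 days — not constant, but cyclic with period 2.
The events fall on every Wednesday and Friday.
Next Wednesday: 2000-03-08.
The following Friday is 2000-03-10.
The following Wednesday is 2000-03-15.

2000-03-08, 2000-03-10, 2000-03-15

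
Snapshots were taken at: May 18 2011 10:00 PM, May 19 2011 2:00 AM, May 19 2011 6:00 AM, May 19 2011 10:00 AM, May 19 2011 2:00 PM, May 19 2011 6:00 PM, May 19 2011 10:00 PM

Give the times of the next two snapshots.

May 20 2011 2:00 AM, May 20 2011 6:00 AM

Gaps: 4, 4, 4, 4, 4, 4 hours — each event is 4 hours after the previous one.
May 19 2011 10:00 PM + 4 h = May 20 2011 2:00 AM.
May 20 2011 2:00 AM + 4 h = May 20 2011 6:00 AM.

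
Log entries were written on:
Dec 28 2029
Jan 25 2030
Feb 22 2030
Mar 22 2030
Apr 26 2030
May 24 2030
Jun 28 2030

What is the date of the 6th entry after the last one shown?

These are Fridays at 28- or 35-day spacing (28, 28, 28, 35, 28, 35).
The pattern: 4th Friday of the month.
July 2030 — 4th Friday is Jul 26 2030.
4th Friday of August 2030: Aug 23 2030.
4th Friday of September 2030: Sep 27 2030.
October 2030 — 4th Friday is Oct 25 2030.
November 2030 — 4th Friday is Nov 22 2030.
December 2030 — 4th Friday is Dec 27 2030.

Dec 27 2030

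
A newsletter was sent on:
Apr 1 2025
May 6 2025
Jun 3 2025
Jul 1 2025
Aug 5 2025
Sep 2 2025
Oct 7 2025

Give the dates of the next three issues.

Nov 4 2025, Dec 2 2025, Jan 6 2026

All dates are Tuesdays, 35, 28, 28, 35, 28, 35 days apart.
Specifically, the 1st Tuesday of each month.
1st Tuesday of November 2025: Nov 4 2025.
December 2025 — 1st Tuesday is Dec 2 2025.
January 2026 — 1st Tuesday is Jan 6 2026.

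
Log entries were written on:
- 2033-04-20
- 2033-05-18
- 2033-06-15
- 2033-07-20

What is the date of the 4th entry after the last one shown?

All dates are Wednesdays, 28, 28, 35 days apart.
Specifically, the 3rd Wednesday of each month.
3rd Wednesday of August 2033: 2033-08-17.
September 2033 — 3rd Wednesday is 2033-09-21.
October 2033 — 3rd Wednesday is 2033-10-19.
November 2033 — 3rd Wednesday is 2033-11-16.

2033-11-16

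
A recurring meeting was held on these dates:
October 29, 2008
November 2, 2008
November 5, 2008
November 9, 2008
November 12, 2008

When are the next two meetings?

November 16, 2008; November 19, 2008

The gap pattern 4, 3, 4, 3 repeats every 2 events.
These are the Wednesdays and Sundays of each week.
The following Sunday is November 16, 2008.
Next Wednesday: November 19, 2008.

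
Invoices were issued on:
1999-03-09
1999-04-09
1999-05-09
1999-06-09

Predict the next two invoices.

The day-of-month is always 9 (31, 30, 31 days between events).
So this recurs on the 9th of each month.
July 1999: 1999-07-09.
Next: August 1999 → 1999-08-09.

1999-07-09, 1999-08-09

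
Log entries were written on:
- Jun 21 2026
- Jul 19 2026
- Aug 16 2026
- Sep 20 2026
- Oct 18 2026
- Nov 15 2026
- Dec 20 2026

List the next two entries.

These are Sundays at 28- or 35-day spacing (28, 28, 35, 28, 28, 35).
The pattern: 3rd Sunday of the month.
3rd Sunday of January 2027: Jan 17 2027.
February 2027 — 3rd Sunday is Feb 21 2027.

Jan 17 2027, Feb 21 2027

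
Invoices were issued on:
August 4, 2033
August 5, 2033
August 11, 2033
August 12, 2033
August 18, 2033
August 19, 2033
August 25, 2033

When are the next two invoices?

Every event lands on a Thursday or Friday (gaps cycle 1, 6, 1, 6, 1, 6).
So the schedule is: every Thursday and Friday.
Next Friday: August 26, 2033.
The following Thursday is September 1, 2033.

August 26, 2033; September 1, 2033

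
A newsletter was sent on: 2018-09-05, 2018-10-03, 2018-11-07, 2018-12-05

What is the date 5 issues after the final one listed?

2019-05-01

All dates are Wednesdays, 28, 35, 28 days apart.
Specifically, the 1st Wednesday of each month.
1st Wednesday of January 2019: 2019-01-02.
1st Wednesday of February 2019: 2019-02-06.
March 2019 — 1st Wednesday is 2019-03-06.
1st Wednesday of April 2019: 2019-04-03.
May 2019 — 1st Wednesday is 2019-05-01.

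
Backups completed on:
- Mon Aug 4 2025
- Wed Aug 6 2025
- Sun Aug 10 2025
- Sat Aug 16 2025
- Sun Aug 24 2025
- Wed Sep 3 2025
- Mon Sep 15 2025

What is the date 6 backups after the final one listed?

Wed Jan 7 2026

Gaps: 2, 4, 6, 8, 10, 12 days — each gap is 2 larger than the previous one.
Next gap: 14 days. Mon Sep 15 2025 + 14 days = Mon Sep 29 2025.
Next gap: 16 days. Mon Sep 29 2025 + 16 days = Wed Oct 15 2025.
Next gap: 18 days. Wed Oct 15 2025 + 18 days = Sun Nov 2 2025.
Next gap: 20 days. Sun Nov 2 2025 + 20 days = Sat Nov 22 2025.
Next gap: 22 days. Sat Nov 22 2025 + 22 days = Sun Dec 14 2025.
Next gap: 24 days. Sun Dec 14 2025 + 24 days = Wed Jan 7 2026.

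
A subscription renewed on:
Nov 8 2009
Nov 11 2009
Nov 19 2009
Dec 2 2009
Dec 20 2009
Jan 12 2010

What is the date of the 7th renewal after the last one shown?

Nov 9 2010

Intervals are 3, 8, 13, 18, 23 days — an arithmetic progression with common difference 5.
Next gap: 28 days. Jan 12 2010 + 28 days = Feb 9 2010.
Next gap: 33 days. Feb 9 2010 + 33 days = Mar 14 2010.
Next gap: 38 days. Mar 14 2010 + 38 days = Apr 21 2010.
Next gap: 43 days. Apr 21 2010 + 43 days = Jun 3 2010.
Next gap: 48 days. Jun 3 2010 + 48 days = Jul 21 2010.
Next gap: 53 days. Jul 21 2010 + 53 days = Sep 12 2010.
Next gap: 58 days. Sep 12 2010 + 58 days = Nov 9 2010.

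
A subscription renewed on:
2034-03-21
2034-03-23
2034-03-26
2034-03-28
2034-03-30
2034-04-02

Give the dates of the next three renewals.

2034-04-04, 2034-04-06, 2034-04-09

Gaps: 2, 3, 2, 2, 3 days — not constant, but cyclic with period 3.
The events fall on every Tuesday, Thursday and Sunday.
The following Tuesday is 2034-04-04.
Next Thursday: 2034-04-06.
Next Sunday: 2034-04-09.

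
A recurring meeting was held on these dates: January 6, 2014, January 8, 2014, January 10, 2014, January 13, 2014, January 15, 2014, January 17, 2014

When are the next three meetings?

January 20, 2014; January 22, 2014; January 24, 2014

Every event lands on a Monday or Wednesday or Friday (gaps cycle 2, 2, 3, 2, 2).
So the schedule is: every Monday, Wednesday and Friday.
The following Monday is January 20, 2014.
Next Wednesday: January 22, 2014.
Next Friday: January 24, 2014.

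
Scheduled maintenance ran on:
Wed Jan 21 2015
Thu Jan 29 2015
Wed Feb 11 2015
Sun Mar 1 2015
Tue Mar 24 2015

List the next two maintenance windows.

Tue Apr 21 2015, Sun May 24 2015

The spacing grows by 5 each time: 8, 13, 18, 23 days.
Next gap: 28 days. Tue Mar 24 2015 + 28 days = Tue Apr 21 2015.
Next gap: 33 days. Tue Apr 21 2015 + 33 days = Sun May 24 2015.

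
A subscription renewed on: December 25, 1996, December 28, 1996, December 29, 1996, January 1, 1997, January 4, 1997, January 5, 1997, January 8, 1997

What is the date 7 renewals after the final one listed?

Gaps: 3, 1, 3, 3, 1, 3 days — not constant, but cyclic with period 3.
The events fall on every Wednesday, Saturday and Sunday.
The following Saturday is January 11, 1997.
Next Sunday: January 12, 1997.
Next Wednesday: January 15, 1997.
The following Saturday is January 18, 1997.
Next Sunday: January 19, 1997.
The following Wednesday is January 22, 1997.
The following Saturday is January 25, 1997.

January 25, 1997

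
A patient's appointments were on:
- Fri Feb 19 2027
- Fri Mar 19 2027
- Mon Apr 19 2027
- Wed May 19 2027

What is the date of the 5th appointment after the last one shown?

Gaps: 28, 31, 30 days — not constant. Every event is on the 19th of the month.
Pattern: the 19th of each month.
June 2027: Sat Jun 19 2027.
Next: July 2027 → Mon Jul 19 2027.
August 2027: Thu Aug 19 2027.
September 2027: Sun Sep 19 2027.
Next: October 2027 → Tue Oct 19 2027.

Tue Oct 19 2027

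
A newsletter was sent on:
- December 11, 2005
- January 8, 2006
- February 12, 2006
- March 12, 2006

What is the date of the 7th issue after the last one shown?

October 8, 2006

Gaps: 28, 35, 28 days — a mix of 28 and 35. Every date is a Sunday.
Each is the 2nd Sunday of its month.
2nd Sunday of April 2006: April 9, 2006.
2nd Sunday of May 2006: May 14, 2006.
2nd Sunday of June 2006: June 11, 2006.
2nd Sunday of July 2006: July 9, 2006.
August 2006 — 2nd Sunday is August 13, 2006.
2nd Sunday of September 2006: September 10, 2006.
2nd Sunday of October 2006: October 8, 2006.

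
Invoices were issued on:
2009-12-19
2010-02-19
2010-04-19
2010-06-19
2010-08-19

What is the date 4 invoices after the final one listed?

2011-04-19

Each date is the 19th; the gaps (62, 59, 61, 61) track the month lengths.
The rule is the 19th of every 2 months.
October 2010: 2010-10-19.
December 2010: 2010-12-19.
Next: February 2011 → 2011-02-19.
Next: April 2011 → 2011-04-19.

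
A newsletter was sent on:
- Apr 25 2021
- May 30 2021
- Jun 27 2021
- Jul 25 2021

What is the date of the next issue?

Aug 29 2021

Every date is a Sunday; gaps 35, 28, 28 days.
Each is the last Sunday of its month (at least one falls on the 29th or later, ruling out '4th Sunday').
Last Sunday of August 2021: Aug 29 2021.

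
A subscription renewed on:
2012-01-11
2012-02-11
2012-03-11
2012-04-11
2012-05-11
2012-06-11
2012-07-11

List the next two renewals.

2012-08-11, 2012-09-11

Gaps: 31, 29, 31, 30, 31, 30 days — not constant. Every event is on the 11th of the month.
Pattern: the 11th of each month.
August 2012: 2012-08-11.
September 2012: 2012-09-11.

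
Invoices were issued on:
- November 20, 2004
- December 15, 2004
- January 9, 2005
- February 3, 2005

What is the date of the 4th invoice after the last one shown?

May 14, 2005

Gaps between consecutive events: 25, 25, 25 days — a constant 25-day interval.
February 3, 2005 + 25 days = February 28, 2005.
February 28, 2005 + 25 days = March 25, 2005.
March 25, 2005 + 25 days = April 19, 2005.
April 19, 2005 + 25 days = May 14, 2005.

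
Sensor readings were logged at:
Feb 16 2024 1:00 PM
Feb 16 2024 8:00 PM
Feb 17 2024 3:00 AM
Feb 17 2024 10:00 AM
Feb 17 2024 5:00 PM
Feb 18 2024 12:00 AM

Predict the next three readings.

Gaps: 7, 7, 7, 7, 7 hours — each event is 7 hours after the previous one.
Feb 18 2024 12:00 AM + 7 h = Feb 18 2024 7:00 AM.
Feb 18 2024 7:00 AM + 7 h = Feb 18 2024 2:00 PM.
Feb 18 2024 2:00 PM + 7 h = Feb 18 2024 9:00 PM.

Feb 18 2024 7:00 AM, Feb 18 2024 2:00 PM, Feb 18 2024 9:00 PM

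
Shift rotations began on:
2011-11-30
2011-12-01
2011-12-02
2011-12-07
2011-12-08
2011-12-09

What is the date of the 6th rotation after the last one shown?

The gap pattern 1, 1, 5, 1, 1 repeats every 3 events.
These are the Wednesdays, Thursdays and Fridays of each week.
Next Wednesday: 2011-12-14.
The following Thursday is 2011-12-15.
Next Friday: 2011-12-16.
The following Wednesday is 2011-12-21.
The following Thursday is 2011-12-22.
The following Friday is 2011-12-23.

2011-12-23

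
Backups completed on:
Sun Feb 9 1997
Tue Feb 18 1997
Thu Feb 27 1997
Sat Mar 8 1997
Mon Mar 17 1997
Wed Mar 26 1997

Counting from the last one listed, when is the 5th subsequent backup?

Sat May 10 1997

Gaps between consecutive events: 9, 9, 9, 9, 9 days — a constant 9-day interval.
Wed Mar 26 1997 + 9 days = Fri Apr 4 1997.
Fri Apr 4 1997 + 9 days = Sun Apr 13 1997.
Sun Apr 13 1997 + 9 days = Tue Apr 22 1997.
Tue Apr 22 1997 + 9 days = Thu May 1 1997.
Thu May 1 1997 + 9 days = Sat May 10 1997.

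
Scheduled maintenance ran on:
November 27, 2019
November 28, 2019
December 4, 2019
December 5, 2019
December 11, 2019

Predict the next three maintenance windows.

The gap pattern 1, 6, 1, 6 repeats every 2 events.
These are the Wednesdays and Thursdays of each week.
The following Thursday is December 12, 2019.
The following Wednesday is December 18, 2019.
The following Thursday is December 19, 2019.

December 12, 2019; December 18, 2019; December 19, 2019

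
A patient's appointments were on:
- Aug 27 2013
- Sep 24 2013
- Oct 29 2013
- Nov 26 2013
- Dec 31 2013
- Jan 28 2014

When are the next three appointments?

Feb 25 2014, Mar 25 2014, Apr 29 2014

All Tuesdays; the gaps (28, 35, 28, 35, 28) vary with month length.
This is the last Tuesday of each month.
February 2014 ends with Tuesday Feb 25 2014.
March 2014 ends with Tuesday Mar 25 2014.
Last Tuesday of April 2014: Apr 29 2014.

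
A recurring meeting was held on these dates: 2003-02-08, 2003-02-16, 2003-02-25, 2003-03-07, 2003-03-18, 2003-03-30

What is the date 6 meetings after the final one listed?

Gaps: 8, 9, 10, 11, 12 days — each gap is 1 larger than the previous one.
Next gap: 13 days. 2003-03-30 + 13 days = 2003-04-12.
Next gap: 14 days. 2003-04-12 + 14 days = 2003-04-26.
Next gap: 15 days. 2003-04-26 + 15 days = 2003-05-11.
Next gap: 16 days. 2003-05-11 + 16 days = 2003-05-27.
Next gap: 17 days. 2003-05-27 + 17 days = 2003-06-13.
Next gap: 18 days. 2003-06-13 + 18 days = 2003-07-01.

2003-07-01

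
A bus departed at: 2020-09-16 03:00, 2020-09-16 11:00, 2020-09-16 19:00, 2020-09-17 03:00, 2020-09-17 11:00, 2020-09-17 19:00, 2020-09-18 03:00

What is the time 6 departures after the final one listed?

2020-09-20 03:00

The interval is a steady 8 hours (8, 8, 8, 8, 8, 8).
2020-09-18 03:00 + 8 h = 2020-09-18 11:00.
2020-09-18 11:00 + 8 h = 2020-09-18 19:00.
2020-09-18 19:00 + 8 h = 2020-09-19 03:00.
2020-09-19 03:00 + 8 h = 2020-09-19 11:00.
2020-09-19 11:00 + 8 h = 2020-09-19 19:00.
2020-09-19 19:00 + 8 h = 2020-09-20 03:00.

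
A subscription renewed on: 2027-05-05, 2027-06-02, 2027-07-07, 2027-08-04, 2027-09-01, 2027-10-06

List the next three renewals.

These are Wednesdays at 28- or 35-day spacing (28, 35, 28, 28, 35).
The pattern: 1st Wednesday of the month.
1st Wednesday of November 2027: 2027-11-03.
December 2027 — 1st Wednesday is 2027-12-01.
January 2028 — 1st Wednesday is 2028-01-05.

2027-11-03, 2027-12-01, 2028-01-05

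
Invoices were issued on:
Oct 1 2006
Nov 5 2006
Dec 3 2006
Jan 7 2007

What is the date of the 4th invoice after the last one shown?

These are Sundays at 28- or 35-day spacing (35, 28, 35).
The pattern: 1st Sunday of the month.
1st Sunday of February 2007: Feb 4 2007.
1st Sunday of March 2007: Mar 4 2007.
1st Sunday of April 2007: Apr 1 2007.
May 2007 — 1st Sunday is May 6 2007.

May 6 2007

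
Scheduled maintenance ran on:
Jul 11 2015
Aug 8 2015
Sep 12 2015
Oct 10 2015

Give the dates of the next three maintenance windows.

Nov 14 2015, Dec 12 2015, Jan 9 2016

Gaps: 28, 35, 28 days — a mix of 28 and 35. Every date is a Saturday.
Each is the 2nd Saturday of its month.
2nd Saturday of November 2015: Nov 14 2015.
2nd Saturday of December 2015: Dec 12 2015.
2nd Saturday of January 2016: Jan 9 2016.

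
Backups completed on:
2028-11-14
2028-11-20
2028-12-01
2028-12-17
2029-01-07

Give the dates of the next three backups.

The spacing grows by 5 each time: 6, 11, 16, 21 days.
Next gap: 26 days. 2029-01-07 + 26 days = 2029-02-02.
Next gap: 31 days. 2029-02-02 + 31 days = 2029-03-05.
Next gap: 36 days. 2029-03-05 + 36 days = 2029-04-10.

2029-02-02, 2029-03-05, 2029-04-10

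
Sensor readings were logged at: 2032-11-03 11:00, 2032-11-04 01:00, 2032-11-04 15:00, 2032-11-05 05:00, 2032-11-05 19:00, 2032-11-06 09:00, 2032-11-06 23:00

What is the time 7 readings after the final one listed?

Gaps: 14, 14, 14, 14, 14, 14 hours — each event is 14 hours after the previous one.
2032-11-06 23:00 + 14 h = 2032-11-07 13:00.
2032-11-07 13:00 + 14 h = 2032-11-08 03:00.
2032-11-08 03:00 + 14 h = 2032-11-08 17:00.
2032-11-08 17:00 + 14 h = 2032-11-09 07:00.
2032-11-09 07:00 + 14 h = 2032-11-09 21:00.
2032-11-09 21:00 + 14 h = 2032-11-10 11:00.
2032-11-10 11:00 + 14 h = 2032-11-11 01:00.

2032-11-11 01:00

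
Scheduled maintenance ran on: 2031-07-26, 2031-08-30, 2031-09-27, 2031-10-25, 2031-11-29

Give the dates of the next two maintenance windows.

2031-12-27, 2032-01-31

All Saturdays; the gaps (35, 28, 28, 35) vary with month length.
This is the last Saturday of each month.
Last Saturday of December 2031: 2031-12-27.
January 2032 ends with Saturday 2032-01-31.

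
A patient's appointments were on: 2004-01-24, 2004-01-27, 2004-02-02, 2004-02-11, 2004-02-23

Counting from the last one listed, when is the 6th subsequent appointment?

2004-07-07

Gaps: 3, 6, 9, 12 days — each gap is 3 larger than the previous one.
Next gap: 15 days. 2004-02-23 + 15 days = 2004-03-09.
Next gap: 18 days. 2004-03-09 + 18 days = 2004-03-27.
Next gap: 21 days. 2004-03-27 + 21 days = 2004-04-17.
Next gap: 24 days. 2004-04-17 + 24 days = 2004-05-11.
Next gap: 27 days. 2004-05-11 + 27 days = 2004-06-07.
Next gap: 30 days. 2004-06-07 + 30 days = 2004-07-07.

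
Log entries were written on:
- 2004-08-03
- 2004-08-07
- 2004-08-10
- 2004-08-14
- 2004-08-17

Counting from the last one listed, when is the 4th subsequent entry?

2004-08-31

The gap pattern 4, 3, 4, 3 repeats every 2 events.
These are the Tuesdays and Saturdays of each week.
Next Saturday: 2004-08-21.
Next Tuesday: 2004-08-24.
The following Saturday is 2004-08-28.
Next Tuesday: 2004-08-31.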